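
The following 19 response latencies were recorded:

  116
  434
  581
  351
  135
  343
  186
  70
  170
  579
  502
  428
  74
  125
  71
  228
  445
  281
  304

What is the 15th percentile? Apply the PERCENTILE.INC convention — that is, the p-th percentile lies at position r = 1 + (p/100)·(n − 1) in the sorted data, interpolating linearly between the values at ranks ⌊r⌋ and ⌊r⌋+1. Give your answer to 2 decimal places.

103.40

Sorted: 70, 71, 74, 116, 125, 135, 170, 186, 228, 281, 304, 343, 351, 428, 434, 445, 502, 579, 581.
n = 19.
r = 1 + (15/100)·(19 − 1) = 1 + 2.7 = 3.7.
Rank 3 is 74 and rank 4 is 116.
Interpolate: 74 + 0.7·(116 − 74) = 74 + 0.7·42 = 103.4.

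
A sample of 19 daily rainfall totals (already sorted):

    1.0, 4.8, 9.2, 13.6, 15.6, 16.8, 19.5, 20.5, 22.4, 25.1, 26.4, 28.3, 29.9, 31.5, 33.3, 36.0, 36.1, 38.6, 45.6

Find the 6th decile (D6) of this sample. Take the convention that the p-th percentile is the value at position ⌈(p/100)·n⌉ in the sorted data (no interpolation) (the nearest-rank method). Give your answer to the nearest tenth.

n = 19.
Position = ⌈60/100 · 19⌉ = ⌈11.4⌉ = 12.
The value at rank 12 is 28.3.

28.3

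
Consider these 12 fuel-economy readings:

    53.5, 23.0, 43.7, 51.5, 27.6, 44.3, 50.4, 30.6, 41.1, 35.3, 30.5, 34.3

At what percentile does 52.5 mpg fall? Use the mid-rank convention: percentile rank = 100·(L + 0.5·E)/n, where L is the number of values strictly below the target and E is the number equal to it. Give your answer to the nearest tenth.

Sorted: 23.0, 27.6, 30.5, 30.6, 34.3, 35.3, 41.1, 43.7, 44.3, 50.4, 51.5, 53.5.
Count below 52.5: L = 11; count equal: E = 0; n = 12.
Percentile rank = 100·(11 + 0.5·0)/12 = 100·11/12 = 91.67.

91.7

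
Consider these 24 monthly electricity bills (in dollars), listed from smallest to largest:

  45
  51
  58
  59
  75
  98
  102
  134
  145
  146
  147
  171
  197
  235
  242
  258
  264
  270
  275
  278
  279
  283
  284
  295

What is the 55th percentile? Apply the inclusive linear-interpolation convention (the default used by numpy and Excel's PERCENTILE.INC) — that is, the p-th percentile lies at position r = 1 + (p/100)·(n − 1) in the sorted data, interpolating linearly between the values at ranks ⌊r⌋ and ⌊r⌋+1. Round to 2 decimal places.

221.70

n = 24.
r = 1 + (55/100)·(24 − 1) = 1 + 12.65 = 13.65.
Rank 13 is 197 and rank 14 is 235.
Interpolate: 197 + 0.65·(235 − 197) = 197 + 0.65·38 = 221.7.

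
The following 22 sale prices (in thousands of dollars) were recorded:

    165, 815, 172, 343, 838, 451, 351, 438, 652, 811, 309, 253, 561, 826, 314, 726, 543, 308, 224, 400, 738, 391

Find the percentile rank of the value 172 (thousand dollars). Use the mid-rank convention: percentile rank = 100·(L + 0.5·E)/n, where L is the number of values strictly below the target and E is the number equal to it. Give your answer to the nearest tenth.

Sorted: 165, 172, 224, 253, 308, 309, 314, 343, 351, 391, 400, 438, 451, 543, 561, 652, 726, 738, 811, 815, 826, 838.
Count below 172: L = 1; count equal: E = 1; n = 22.
Percentile rank = 100·(1 + 0.5·1)/22 = 100·1.5/22 = 6.818.

6.8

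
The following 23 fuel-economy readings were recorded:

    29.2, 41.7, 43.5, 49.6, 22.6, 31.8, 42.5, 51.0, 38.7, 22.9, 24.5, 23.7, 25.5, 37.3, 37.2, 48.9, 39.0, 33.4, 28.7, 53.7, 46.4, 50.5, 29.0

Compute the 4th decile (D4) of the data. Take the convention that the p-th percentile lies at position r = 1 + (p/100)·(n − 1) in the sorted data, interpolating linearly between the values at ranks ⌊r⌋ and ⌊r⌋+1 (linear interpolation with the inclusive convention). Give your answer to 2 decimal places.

33.08

Sorted: 22.6, 22.9, 23.7, 24.5, 25.5, 28.7, 29.0, 29.2, 31.8, 33.4, 37.2, 37.3, 38.7, 39.0, 41.7, 42.5, 43.5, 46.4, 48.9, 49.6, 50.5, 51.0, 53.7.
n = 23.
r = 1 + (40/100)·(23 − 1) = 1 + 8.8 = 9.8.
Rank 9 is 31.8 and rank 10 is 33.4.
Interpolate: 31.8 + 0.8·(33.4 − 31.8) = 31.8 + 0.8·1.6 = 33.08.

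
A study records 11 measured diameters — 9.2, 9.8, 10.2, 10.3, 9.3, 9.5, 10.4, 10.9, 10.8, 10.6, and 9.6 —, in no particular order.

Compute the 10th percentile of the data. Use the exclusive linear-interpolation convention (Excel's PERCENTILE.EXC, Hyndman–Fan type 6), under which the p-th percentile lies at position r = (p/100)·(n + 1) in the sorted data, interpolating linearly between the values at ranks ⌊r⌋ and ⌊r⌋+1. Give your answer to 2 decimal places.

Sorted: 9.2, 9.3, 9.5, 9.6, 9.8, 10.2, 10.3, 10.4, 10.6, 10.8, 10.9.
n = 11.
r = (10/100)·(11 + 1) = 1.2.
Rank 1 is 9.2 and rank 2 is 9.3.
Interpolate: 9.2 + 0.2·(9.3 − 9.2) = 9.2 + 0.2·0.1 = 9.22.

9.22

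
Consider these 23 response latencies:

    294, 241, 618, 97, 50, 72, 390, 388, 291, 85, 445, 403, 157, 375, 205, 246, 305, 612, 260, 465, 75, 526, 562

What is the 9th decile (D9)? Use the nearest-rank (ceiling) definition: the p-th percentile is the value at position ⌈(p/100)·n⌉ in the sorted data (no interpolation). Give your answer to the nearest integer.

562

Sorted: 50, 72, 75, 85, 97, 157, 205, 241, 246, 260, 291, 294, 305, 375, 388, 390, 403, 445, 465, 526, 562, 612, 618.
n = 23.
Position = ⌈90/100 · 23⌉ = ⌈20.7⌉ = 21.
The value at rank 21 is 562.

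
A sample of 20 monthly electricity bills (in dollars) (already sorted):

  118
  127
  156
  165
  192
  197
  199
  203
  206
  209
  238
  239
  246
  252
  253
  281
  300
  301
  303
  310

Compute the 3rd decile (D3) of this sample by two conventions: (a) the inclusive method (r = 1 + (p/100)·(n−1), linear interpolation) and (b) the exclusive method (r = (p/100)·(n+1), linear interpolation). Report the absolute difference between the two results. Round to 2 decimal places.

0.80

n = 20.
(a) r = 6.7; between ranks 6 (197) and 7 (199): 198.4.
(b) r = 6.3; between ranks 6 (197) and 7 (199): 197.6.
|198.4 − 197.6| = 0.8.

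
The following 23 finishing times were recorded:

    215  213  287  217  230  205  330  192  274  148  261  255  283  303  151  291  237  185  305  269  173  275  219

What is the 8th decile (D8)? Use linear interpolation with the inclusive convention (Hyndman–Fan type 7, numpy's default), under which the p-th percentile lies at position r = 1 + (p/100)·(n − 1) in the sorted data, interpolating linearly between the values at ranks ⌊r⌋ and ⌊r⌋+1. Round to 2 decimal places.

285.40

Sorted: 148, 151, 173, 185, 192, 205, 213, 215, 217, 219, 230, 237, 255, 261, 269, 274, 275, 283, 287, 291, 303, 305, 330.
n = 23.
r = 1 + (80/100)·(23 − 1) = 1 + 17.6 = 18.6.
Rank 18 is 283 and rank 19 is 287.
Interpolate: 283 + 0.6·(287 − 283) = 283 + 0.6·4 = 285.4.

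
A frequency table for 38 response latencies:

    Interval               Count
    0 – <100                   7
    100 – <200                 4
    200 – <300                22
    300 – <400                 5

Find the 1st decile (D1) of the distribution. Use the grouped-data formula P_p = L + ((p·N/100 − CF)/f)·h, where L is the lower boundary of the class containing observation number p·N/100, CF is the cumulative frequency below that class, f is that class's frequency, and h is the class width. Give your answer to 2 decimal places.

N = 38; target position k = 10/100 · 38 = 3.8.
Cumulative frequencies: 7, 11, 33, 38.
Observation 3.8 falls in the class 0 – <100.
L = 0, CF = 0, f = 7, h = 100.
P10 = 0 + ((3.8 − 0)/7)·100 = 0 + 54.2857 = 54.2857.

54.29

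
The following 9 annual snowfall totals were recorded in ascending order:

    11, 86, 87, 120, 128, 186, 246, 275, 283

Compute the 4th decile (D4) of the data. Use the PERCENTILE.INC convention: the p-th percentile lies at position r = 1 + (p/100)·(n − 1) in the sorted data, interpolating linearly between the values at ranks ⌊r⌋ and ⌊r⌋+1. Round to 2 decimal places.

n = 9.
r = 1 + (40/100)·(9 − 1) = 1 + 3.2 = 4.2.
Rank 4 is 120 and rank 5 is 128.
Interpolate: 120 + 0.2·(128 − 120) = 120 + 0.2·8 = 121.6.

121.60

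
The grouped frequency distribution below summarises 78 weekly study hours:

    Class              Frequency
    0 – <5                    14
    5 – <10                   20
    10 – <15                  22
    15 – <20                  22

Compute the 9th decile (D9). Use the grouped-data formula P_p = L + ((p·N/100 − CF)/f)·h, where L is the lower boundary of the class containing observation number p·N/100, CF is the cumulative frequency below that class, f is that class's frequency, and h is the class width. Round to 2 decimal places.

18.23

N = 78; target position k = 90/100 · 78 = 70.2.
Cumulative frequencies: 14, 34, 56, 78.
Observation 70.2 falls in the class 15 – <20.
L = 15, CF = 56, f = 22, h = 5.
P90 = 15 + ((70.2 − 56)/22)·5 = 15 + 3.22727 = 18.2273.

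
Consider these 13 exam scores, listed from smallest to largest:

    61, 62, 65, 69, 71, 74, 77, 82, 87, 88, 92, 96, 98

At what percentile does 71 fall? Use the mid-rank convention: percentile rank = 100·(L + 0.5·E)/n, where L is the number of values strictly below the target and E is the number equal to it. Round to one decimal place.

34.6

Count below 71: L = 4; count equal: E = 1; n = 13.
Percentile rank = 100·(4 + 0.5·1)/13 = 100·4.5/13 = 34.62.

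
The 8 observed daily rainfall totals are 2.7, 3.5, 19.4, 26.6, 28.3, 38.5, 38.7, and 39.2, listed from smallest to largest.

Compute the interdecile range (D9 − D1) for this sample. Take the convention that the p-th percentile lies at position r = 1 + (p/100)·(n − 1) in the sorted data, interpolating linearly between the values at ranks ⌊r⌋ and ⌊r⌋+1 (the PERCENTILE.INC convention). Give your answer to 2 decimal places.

n = 8.
P10: r = 1.7; ranks 1–2 are 2.7, 3.5; interpolating gives 3.26.
P90: r = 7.3; ranks 7–8 are 38.7, 39.2; interpolating gives 38.85.
Difference: 38.85 − 3.26 = 35.59.

35.59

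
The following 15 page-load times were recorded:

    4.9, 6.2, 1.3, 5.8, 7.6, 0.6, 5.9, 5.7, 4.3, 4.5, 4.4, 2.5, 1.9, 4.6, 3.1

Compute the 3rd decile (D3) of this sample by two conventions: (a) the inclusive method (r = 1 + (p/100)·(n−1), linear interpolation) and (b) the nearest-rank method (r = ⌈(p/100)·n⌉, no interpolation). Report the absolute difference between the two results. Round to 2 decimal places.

Sorted: 0.6, 1.3, 1.9, 2.5, 3.1, 4.3, 4.4, 4.5, 4.6, 4.9, 5.7, 5.8, 5.9, 6.2, 7.6.
n = 15.
(a) r = 5.2; between ranks 5 (3.1) and 6 (4.3): 3.34.
(b) the nearest-rank method: rank 5 → 3.1.
|3.34 − 3.1| = 0.24.

0.24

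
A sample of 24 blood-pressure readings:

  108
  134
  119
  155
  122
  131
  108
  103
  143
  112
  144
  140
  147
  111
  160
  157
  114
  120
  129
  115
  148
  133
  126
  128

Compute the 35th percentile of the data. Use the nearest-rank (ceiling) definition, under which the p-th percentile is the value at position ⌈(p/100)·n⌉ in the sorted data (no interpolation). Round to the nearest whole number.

Sorted: 103, 108, 108, 111, 112, 114, 115, 119, 120, 122, 126, 128, 129, 131, 133, 134, 140, 143, 144, 147, 148, 155, 157, 160.
n = 24.
Position = ⌈35/100 · 24⌉ = ⌈8.4⌉ = 9.
The value at rank 9 is 120.

120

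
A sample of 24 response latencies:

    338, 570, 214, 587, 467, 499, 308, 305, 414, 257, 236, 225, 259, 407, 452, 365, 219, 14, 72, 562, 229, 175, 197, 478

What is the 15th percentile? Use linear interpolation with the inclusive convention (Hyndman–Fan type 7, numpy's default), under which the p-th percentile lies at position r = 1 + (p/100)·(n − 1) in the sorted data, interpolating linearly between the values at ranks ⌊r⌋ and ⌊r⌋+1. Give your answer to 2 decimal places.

Sorted: 14, 72, 175, 197, 214, 219, 225, 229, 236, 257, 259, 305, 308, 338, 365, 407, 414, 452, 467, 478, 499, 562, 570, 587.
n = 24.
r = 1 + (15/100)·(24 − 1) = 1 + 3.45 = 4.45.
Rank 4 is 197 and rank 5 is 214.
Interpolate: 197 + 0.45·(214 − 197) = 197 + 0.45·17 = 204.65.

204.65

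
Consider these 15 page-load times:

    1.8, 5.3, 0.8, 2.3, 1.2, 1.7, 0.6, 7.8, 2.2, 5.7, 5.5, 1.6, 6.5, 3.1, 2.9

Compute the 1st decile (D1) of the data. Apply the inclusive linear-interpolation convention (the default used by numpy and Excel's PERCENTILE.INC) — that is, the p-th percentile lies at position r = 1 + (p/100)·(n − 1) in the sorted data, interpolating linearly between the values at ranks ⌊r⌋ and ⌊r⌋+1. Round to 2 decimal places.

0.96

Sorted: 0.6, 0.8, 1.2, 1.6, 1.7, 1.8, 2.2, 2.3, 2.9, 3.1, 5.3, 5.5, 5.7, 6.5, 7.8.
n = 15.
r = 1 + (10/100)·(15 − 1) = 1 + 1.4 = 2.4.
Rank 2 is 0.8 and rank 3 is 1.2.
Interpolate: 0.8 + 0.4·(1.2 − 0.8) = 0.8 + 0.4·0.4 = 0.96.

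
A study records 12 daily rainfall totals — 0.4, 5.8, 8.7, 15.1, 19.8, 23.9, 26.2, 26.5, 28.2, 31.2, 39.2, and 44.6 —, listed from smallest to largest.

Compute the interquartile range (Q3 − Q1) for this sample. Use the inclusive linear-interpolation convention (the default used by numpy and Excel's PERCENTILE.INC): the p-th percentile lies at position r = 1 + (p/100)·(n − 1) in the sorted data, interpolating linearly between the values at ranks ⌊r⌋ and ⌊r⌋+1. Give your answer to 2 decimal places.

n = 12.
P25: r = 3.75; ranks 3–4 are 8.7, 15.1; interpolating gives 13.5.
P75: r = 9.25; ranks 9–10 are 28.2, 31.2; interpolating gives 28.95.
Difference: 28.95 − 13.5 = 15.45.

15.45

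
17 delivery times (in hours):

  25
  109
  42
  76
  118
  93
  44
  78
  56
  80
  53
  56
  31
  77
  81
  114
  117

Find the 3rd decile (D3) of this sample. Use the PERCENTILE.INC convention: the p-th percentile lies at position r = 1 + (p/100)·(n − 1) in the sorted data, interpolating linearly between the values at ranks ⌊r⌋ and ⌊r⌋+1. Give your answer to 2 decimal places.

Sorted: 25, 31, 42, 44, 53, 56, 56, 76, 77, 78, 80, 81, 93, 109, 114, 117, 118.
n = 17.
r = 1 + (30/100)·(17 − 1) = 1 + 4.8 = 5.8.
Rank 5 is 53 and rank 6 is 56.
Interpolate: 53 + 0.8·(56 − 53) = 53 + 0.8·3 = 55.4.

55.40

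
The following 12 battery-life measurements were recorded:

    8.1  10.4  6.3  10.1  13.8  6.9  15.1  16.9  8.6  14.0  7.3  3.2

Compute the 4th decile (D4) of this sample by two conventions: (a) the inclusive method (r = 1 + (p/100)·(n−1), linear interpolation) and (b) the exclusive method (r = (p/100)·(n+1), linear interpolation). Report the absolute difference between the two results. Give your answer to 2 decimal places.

Sorted: 3.2, 6.3, 6.9, 7.3, 8.1, 8.6, 10.1, 10.4, 13.8, 14.0, 15.1, 16.9.
n = 12.
(a) r = 5.4; between ranks 5 (8.1) and 6 (8.6): 8.3.
(b) r = 5.2; between ranks 5 (8.1) and 6 (8.6): 8.2.
|8.3 − 8.2| = 0.1.

0.10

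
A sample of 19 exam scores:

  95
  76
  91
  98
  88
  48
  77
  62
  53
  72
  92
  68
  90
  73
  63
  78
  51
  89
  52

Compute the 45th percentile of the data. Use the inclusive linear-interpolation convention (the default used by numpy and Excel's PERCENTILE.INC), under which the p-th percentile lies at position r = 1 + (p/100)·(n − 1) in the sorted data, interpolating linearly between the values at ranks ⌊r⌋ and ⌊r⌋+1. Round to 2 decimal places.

Sorted: 48, 51, 52, 53, 62, 63, 68, 72, 73, 76, 77, 78, 88, 89, 90, 91, 92, 95, 98.
n = 19.
r = 1 + (45/100)·(19 − 1) = 1 + 8.1 = 9.1.
Rank 9 is 73 and rank 10 is 76.
Interpolate: 73 + 0.1·(76 − 73) = 73 + 0.1·3 = 73.3.

73.30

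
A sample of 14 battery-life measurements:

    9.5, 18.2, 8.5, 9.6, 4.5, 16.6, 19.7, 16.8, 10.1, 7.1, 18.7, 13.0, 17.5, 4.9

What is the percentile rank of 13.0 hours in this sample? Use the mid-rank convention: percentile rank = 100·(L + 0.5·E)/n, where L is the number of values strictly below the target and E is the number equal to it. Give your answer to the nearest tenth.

53.6

Sorted: 4.5, 4.9, 7.1, 8.5, 9.5, 9.6, 10.1, 13.0, 16.6, 16.8, 17.5, 18.2, 18.7, 19.7.
Count below 13.0: L = 7; count equal: E = 1; n = 14.
Percentile rank = 100·(7 + 0.5·1)/14 = 100·7.5/14 = 53.57.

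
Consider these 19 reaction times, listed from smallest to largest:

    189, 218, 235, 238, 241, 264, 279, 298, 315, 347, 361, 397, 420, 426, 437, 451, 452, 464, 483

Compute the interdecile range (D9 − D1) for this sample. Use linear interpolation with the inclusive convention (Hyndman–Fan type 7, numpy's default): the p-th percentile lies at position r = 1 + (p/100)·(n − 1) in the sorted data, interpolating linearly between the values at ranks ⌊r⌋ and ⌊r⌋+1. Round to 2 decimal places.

n = 19.
P10: r = 2.8; ranks 2–3 are 218, 235; interpolating gives 231.6.
P90: r = 17.2; ranks 17–18 are 452, 464; interpolating gives 454.4.
Difference: 454.4 − 231.6 = 222.8.

222.80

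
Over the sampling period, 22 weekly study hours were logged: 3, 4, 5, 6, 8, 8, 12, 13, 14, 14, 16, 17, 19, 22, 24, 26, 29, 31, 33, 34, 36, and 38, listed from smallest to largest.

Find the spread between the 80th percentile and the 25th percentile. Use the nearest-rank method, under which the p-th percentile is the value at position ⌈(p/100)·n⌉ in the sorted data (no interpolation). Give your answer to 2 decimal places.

n = 22.
P25: rank ⌈25/100·22⌉ = 6 → 8.
P80: rank ⌈80/100·22⌉ = 18 → 31.
Difference: 31 − 8 = 23.

23.00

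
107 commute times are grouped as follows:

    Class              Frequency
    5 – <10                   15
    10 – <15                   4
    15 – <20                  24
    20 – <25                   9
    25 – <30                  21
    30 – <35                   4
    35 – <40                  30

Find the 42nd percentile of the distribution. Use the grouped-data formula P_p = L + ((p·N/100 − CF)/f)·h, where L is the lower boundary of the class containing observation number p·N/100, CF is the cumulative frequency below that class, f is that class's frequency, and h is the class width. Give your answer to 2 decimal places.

N = 107; target position k = 42/100 · 107 = 44.94.
Cumulative frequencies: 15, 19, 43, 52, 73, 77, 107.
Observation 44.94 falls in the class 20 – <25.
L = 20, CF = 43, f = 9, h = 5.
P42 = 20 + ((44.94 − 43)/9)·5 = 20 + 1.07778 = 21.0778.

21.08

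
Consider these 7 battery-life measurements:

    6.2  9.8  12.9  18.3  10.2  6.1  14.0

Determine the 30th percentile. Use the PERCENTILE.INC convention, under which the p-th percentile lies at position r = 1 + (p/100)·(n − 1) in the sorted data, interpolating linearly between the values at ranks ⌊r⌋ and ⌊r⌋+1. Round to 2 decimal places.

Sorted: 6.1, 6.2, 9.8, 10.2, 12.9, 14.0, 18.3.
n = 7.
r = 1 + (30/100)·(7 − 1) = 1 + 1.8 = 2.8.
Rank 2 is 6.2 and rank 3 is 9.8.
Interpolate: 6.2 + 0.8·(9.8 − 6.2) = 6.2 + 0.8·3.6 = 9.08.

9.08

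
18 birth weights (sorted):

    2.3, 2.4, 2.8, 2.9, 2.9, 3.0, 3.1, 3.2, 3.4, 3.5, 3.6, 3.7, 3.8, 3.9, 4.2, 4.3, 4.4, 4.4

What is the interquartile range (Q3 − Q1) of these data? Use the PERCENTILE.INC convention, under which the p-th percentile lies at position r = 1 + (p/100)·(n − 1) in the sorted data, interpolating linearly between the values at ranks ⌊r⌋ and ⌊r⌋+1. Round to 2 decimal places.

n = 18.
P25: r = 5.25; ranks 5–6 are 2.9, 3.0; interpolating gives 2.925.
P75: r = 13.75; ranks 13–14 are 3.8, 3.9; interpolating gives 3.875.
Difference: 3.875 − 2.925 = 0.95.

0.95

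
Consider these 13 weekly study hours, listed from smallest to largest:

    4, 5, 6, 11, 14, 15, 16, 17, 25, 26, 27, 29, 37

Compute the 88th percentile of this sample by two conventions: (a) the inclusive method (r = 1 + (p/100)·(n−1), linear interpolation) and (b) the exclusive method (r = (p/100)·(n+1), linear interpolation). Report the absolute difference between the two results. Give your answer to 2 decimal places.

3.44

n = 13.
(a) r = 11.56; between ranks 11 (27) and 12 (29): 28.12.
(b) r = 12.32; between ranks 12 (29) and 13 (37): 31.56.
|28.12 − 31.56| = 3.44.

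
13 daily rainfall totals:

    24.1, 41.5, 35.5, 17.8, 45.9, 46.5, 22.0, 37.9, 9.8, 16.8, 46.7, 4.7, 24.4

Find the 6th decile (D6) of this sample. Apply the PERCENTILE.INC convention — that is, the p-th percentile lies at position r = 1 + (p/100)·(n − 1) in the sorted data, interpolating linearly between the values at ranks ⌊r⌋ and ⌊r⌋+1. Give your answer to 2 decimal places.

Sorted: 4.7, 9.8, 16.8, 17.8, 22.0, 24.1, 24.4, 35.5, 37.9, 41.5, 45.9, 46.5, 46.7.
n = 13.
r = 1 + (60/100)·(13 − 1) = 1 + 7.2 = 8.2.
Rank 8 is 35.5 and rank 9 is 37.9.
Interpolate: 35.5 + 0.2·(37.9 − 35.5) = 35.5 + 0.2·2.4 = 35.98.

35.98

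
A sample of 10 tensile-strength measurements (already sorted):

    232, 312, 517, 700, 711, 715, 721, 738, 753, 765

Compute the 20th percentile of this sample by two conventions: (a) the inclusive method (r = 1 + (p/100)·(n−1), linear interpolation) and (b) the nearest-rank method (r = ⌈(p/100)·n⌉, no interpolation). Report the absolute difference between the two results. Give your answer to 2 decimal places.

n = 10.
(a) r = 2.8; between ranks 2 (312) and 3 (517): 476.
(b) the nearest-rank method: rank 2 → 312.
|476 − 312| = 164.

164.00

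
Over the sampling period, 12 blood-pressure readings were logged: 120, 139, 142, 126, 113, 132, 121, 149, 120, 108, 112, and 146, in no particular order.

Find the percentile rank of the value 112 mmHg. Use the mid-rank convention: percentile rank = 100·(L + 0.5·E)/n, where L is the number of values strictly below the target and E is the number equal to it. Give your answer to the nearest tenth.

Sorted: 108, 112, 113, 120, 120, 121, 126, 132, 139, 142, 146, 149.
Count below 112: L = 1; count equal: E = 1; n = 12.
Percentile rank = 100·(1 + 0.5·1)/12 = 100·1.5/12 = 12.5.

12.5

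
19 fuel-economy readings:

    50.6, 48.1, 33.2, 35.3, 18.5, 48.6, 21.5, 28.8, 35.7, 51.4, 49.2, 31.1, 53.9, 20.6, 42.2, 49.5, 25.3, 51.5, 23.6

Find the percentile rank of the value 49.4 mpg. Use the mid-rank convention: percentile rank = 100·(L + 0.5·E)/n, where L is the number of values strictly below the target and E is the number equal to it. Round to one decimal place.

Sorted: 18.5, 20.6, 21.5, 23.6, 25.3, 28.8, 31.1, 33.2, 35.3, 35.7, 42.2, 48.1, 48.6, 49.2, 49.5, 50.6, 51.4, 51.5, 53.9.
Count below 49.4: L = 14; count equal: E = 0; n = 19.
Percentile rank = 100·(14 + 0.5·0)/19 = 100·14/19 = 73.68.

73.7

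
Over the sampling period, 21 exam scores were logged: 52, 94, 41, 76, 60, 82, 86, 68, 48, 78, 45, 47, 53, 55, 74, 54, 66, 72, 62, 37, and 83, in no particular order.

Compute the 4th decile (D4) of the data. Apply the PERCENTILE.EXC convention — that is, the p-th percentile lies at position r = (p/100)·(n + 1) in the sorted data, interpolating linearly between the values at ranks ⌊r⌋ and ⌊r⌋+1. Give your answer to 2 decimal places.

54.80

Sorted: 37, 41, 45, 47, 48, 52, 53, 54, 55, 60, 62, 66, 68, 72, 74, 76, 78, 82, 83, 86, 94.
n = 21.
r = (40/100)·(21 + 1) = 8.8.
Rank 8 is 54 and rank 9 is 55.
Interpolate: 54 + 0.8·(55 − 54) = 54 + 0.8·1 = 54.8.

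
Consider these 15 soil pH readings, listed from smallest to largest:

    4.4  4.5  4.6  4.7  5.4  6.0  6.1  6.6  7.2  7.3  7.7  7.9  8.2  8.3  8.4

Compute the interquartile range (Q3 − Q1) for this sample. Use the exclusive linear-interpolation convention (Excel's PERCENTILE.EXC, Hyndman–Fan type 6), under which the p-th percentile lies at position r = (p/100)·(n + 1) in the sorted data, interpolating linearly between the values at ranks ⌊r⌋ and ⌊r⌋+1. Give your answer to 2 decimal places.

3.20

n = 15.
P25: r = 4 (integer) → 4.7.
P75: r = 12 (integer) → 7.9.
Difference: 7.9 − 4.7 = 3.2.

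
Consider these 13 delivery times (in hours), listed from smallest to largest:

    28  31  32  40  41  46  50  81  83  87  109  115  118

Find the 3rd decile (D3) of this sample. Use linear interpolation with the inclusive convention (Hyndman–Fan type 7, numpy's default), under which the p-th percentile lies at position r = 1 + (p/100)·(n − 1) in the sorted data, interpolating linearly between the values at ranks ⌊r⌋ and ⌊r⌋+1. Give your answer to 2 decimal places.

n = 13.
r = 1 + (30/100)·(13 − 1) = 1 + 3.6 = 4.6.
Rank 4 is 40 and rank 5 is 41.
Interpolate: 40 + 0.6·(41 − 40) = 40 + 0.6·1 = 40.6.

40.60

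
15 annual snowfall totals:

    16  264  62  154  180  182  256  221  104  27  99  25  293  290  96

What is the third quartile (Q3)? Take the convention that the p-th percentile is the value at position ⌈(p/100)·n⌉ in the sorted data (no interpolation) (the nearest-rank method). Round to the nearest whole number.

256

Sorted: 16, 25, 27, 62, 96, 99, 104, 154, 180, 182, 221, 256, 264, 290, 293.
n = 15.
Position = ⌈75/100 · 15⌉ = ⌈11.25⌉ = 12.
The value at rank 12 is 256.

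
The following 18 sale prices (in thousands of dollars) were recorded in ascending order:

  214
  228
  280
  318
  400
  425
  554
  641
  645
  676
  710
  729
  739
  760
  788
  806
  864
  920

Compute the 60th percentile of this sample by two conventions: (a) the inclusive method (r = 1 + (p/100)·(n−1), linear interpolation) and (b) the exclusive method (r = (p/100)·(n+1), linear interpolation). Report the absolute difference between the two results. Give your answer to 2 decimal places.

n = 18.
(a) r = 11.2; between ranks 11 (710) and 12 (729): 713.8.
(b) r = 11.4; between ranks 11 (710) and 12 (729): 717.6.
|713.8 − 717.6| = 3.8.

3.80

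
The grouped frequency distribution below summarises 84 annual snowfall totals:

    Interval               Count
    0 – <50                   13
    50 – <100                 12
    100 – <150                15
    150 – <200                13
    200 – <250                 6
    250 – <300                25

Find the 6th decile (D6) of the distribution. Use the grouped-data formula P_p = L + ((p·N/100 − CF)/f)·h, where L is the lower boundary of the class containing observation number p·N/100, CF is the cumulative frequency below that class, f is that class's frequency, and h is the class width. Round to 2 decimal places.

190.00

N = 84; target position k = 60/100 · 84 = 50.4.
Cumulative frequencies: 13, 25, 40, 53, 59, 84.
Observation 50.4 falls in the class 150 – <200.
L = 150, CF = 40, f = 13, h = 50.
P60 = 150 + ((50.4 − 40)/13)·50 = 150 + 40 = 190.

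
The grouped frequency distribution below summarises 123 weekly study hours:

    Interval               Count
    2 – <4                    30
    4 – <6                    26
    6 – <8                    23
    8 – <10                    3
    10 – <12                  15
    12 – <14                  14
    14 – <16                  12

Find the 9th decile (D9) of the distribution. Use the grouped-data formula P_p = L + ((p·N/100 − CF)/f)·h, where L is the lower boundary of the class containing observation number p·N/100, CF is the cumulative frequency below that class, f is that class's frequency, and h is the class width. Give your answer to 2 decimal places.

13.96

N = 123; target position k = 90/100 · 123 = 110.7.
Cumulative frequencies: 30, 56, 79, 82, 97, 111, 123.
Observation 110.7 falls in the class 12 – <14.
L = 12, CF = 97, f = 14, h = 2.
P90 = 12 + ((110.7 − 97)/14)·2 = 12 + 1.95714 = 13.9571.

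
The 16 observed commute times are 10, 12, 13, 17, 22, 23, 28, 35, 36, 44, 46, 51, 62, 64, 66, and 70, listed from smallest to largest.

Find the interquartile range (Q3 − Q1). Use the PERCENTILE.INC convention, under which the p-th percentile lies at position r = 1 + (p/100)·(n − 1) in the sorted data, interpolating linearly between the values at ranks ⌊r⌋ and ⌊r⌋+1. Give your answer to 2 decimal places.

n = 16.
P25: r = 4.75; ranks 4–5 are 17, 22; interpolating gives 20.75.
P75: r = 12.25; ranks 12–13 are 51, 62; interpolating gives 53.75.
Difference: 53.75 − 20.75 = 33.

33.00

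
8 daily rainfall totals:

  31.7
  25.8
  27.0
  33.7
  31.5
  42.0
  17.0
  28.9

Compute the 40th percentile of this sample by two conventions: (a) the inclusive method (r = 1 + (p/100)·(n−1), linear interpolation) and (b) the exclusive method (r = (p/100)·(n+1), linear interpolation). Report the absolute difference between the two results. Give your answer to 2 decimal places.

0.38

Sorted: 17.0, 25.8, 27.0, 28.9, 31.5, 31.7, 33.7, 42.0.
n = 8.
(a) r = 3.8; between ranks 3 (27.0) and 4 (28.9): 28.52.
(b) r = 3.6; between ranks 3 (27.0) and 4 (28.9): 28.14.
|28.52 − 28.14| = 0.38.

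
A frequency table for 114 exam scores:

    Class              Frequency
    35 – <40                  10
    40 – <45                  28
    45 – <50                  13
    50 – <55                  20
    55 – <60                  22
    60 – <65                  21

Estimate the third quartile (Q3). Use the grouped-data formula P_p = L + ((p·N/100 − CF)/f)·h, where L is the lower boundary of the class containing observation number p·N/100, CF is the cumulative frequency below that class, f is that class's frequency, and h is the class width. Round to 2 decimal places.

58.30

N = 114; target position k = 75/100 · 114 = 85.5.
Cumulative frequencies: 10, 38, 51, 71, 93, 114.
Observation 85.5 falls in the class 55 – <60.
L = 55, CF = 71, f = 22, h = 5.
P75 = 55 + ((85.5 − 71)/22)·5 = 55 + 3.29545 = 58.2955.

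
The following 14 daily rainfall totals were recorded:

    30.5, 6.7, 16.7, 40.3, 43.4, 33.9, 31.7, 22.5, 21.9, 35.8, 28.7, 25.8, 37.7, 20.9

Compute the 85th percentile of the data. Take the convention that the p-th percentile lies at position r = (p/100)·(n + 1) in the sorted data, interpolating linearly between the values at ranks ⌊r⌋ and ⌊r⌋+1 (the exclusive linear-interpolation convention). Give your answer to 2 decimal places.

39.65

Sorted: 6.7, 16.7, 20.9, 21.9, 22.5, 25.8, 28.7, 30.5, 31.7, 33.9, 35.8, 37.7, 40.3, 43.4.
n = 14.
r = (85/100)·(14 + 1) = 12.75.
Rank 12 is 37.7 and rank 13 is 40.3.
Interpolate: 37.7 + 0.75·(40.3 − 37.7) = 37.7 + 0.75·2.6 = 39.65.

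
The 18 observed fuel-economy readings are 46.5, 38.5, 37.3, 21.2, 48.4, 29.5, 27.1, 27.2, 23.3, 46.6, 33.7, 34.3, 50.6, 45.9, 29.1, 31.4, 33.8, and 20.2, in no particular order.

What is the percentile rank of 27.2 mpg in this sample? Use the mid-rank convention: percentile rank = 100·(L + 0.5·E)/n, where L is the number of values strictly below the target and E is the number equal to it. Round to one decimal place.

Sorted: 20.2, 21.2, 23.3, 27.1, 27.2, 29.1, 29.5, 31.4, 33.7, 33.8, 34.3, 37.3, 38.5, 45.9, 46.5, 46.6, 48.4, 50.6.
Count below 27.2: L = 4; count equal: E = 1; n = 18.
Percentile rank = 100·(4 + 0.5·1)/18 = 100·4.5/18 = 25.

25.0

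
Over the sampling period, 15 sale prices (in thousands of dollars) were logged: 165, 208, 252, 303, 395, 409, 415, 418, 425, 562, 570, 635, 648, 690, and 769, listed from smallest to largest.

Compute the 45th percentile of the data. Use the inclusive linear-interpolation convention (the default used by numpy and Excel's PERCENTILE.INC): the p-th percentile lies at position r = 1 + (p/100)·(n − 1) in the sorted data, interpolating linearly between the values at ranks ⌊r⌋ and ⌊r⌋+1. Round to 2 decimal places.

415.90

n = 15.
r = 1 + (45/100)·(15 − 1) = 1 + 6.3 = 7.3.
Rank 7 is 415 and rank 8 is 418.
Interpolate: 415 + 0.3·(418 − 415) = 415 + 0.3·3 = 415.9.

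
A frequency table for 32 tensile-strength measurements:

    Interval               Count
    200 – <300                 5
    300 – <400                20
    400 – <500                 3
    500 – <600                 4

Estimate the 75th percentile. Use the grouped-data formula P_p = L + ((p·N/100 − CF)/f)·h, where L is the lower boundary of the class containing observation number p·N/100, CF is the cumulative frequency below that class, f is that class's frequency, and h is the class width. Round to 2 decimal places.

N = 32; target position k = 75/100 · 32 = 24.
Cumulative frequencies: 5, 25, 28, 32.
Observation 24 falls in the class 300 – <400.
L = 300, CF = 5, f = 20, h = 100.
P75 = 300 + ((24 − 5)/20)·100 = 300 + 95 = 395.

395.00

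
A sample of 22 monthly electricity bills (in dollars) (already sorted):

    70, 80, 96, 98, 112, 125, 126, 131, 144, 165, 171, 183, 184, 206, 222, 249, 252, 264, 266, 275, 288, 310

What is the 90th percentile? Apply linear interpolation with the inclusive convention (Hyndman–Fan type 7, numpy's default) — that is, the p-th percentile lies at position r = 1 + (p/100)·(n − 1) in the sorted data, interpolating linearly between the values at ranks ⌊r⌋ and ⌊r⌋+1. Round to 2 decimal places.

274.10

n = 22.
r = 1 + (90/100)·(22 − 1) = 1 + 18.9 = 19.9.
Rank 19 is 266 and rank 20 is 275.
Interpolate: 266 + 0.9·(275 − 266) = 266 + 0.9·9 = 274.1.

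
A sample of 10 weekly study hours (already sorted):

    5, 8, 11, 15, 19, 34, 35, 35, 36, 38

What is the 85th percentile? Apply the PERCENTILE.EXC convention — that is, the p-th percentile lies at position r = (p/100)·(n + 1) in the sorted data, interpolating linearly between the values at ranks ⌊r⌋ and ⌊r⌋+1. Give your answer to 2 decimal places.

36.70

n = 10.
r = (85/100)·(10 + 1) = 9.35.
Rank 9 is 36 and rank 10 is 38.
Interpolate: 36 + 0.35·(38 − 36) = 36 + 0.35·2 = 36.7.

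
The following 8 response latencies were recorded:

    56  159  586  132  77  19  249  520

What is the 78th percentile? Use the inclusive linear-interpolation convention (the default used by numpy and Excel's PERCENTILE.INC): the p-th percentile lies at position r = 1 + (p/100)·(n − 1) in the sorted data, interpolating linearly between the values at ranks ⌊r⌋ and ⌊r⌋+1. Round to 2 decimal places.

Sorted: 19, 56, 77, 132, 159, 249, 520, 586.
n = 8.
r = 1 + (78/100)·(8 − 1) = 1 + 5.46 = 6.46.
Rank 6 is 249 and rank 7 is 520.
Interpolate: 249 + 0.46·(520 − 249) = 249 + 0.46·271 = 373.66.

373.66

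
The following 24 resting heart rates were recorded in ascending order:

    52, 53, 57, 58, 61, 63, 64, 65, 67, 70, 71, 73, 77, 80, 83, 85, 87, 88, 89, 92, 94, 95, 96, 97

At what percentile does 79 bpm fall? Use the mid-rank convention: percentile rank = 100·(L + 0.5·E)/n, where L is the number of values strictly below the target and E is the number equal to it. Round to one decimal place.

54.2

Count below 79: L = 13; count equal: E = 0; n = 24.
Percentile rank = 100·(13 + 0.5·0)/24 = 100·13/24 = 54.17.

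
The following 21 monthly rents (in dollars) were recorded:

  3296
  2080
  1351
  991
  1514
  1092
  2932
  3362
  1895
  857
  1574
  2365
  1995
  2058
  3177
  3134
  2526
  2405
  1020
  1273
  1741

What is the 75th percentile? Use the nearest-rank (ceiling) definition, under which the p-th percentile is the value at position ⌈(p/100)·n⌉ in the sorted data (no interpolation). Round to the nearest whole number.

2526

Sorted: 857, 991, 1020, 1092, 1273, 1351, 1514, 1574, 1741, 1895, 1995, 2058, 2080, 2365, 2405, 2526, 2932, 3134, 3177, 3296, 3362.
n = 21.
Position = ⌈75/100 · 21⌉ = ⌈15.75⌉ = 16.
The value at rank 16 is 2526.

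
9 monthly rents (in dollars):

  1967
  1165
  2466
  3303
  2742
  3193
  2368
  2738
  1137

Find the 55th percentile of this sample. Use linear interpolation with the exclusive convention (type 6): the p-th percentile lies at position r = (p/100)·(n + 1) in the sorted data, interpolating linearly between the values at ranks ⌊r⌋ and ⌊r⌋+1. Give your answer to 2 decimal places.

2602.00

Sorted: 1137, 1165, 1967, 2368, 2466, 2738, 2742, 3193, 3303.
n = 9.
r = (55/100)·(9 + 1) = 5.5.
Rank 5 is 2466 and rank 6 is 2738.
Interpolate: 2466 + 0.5·(2738 − 2466) = 2466 + 0.5·272 = 2602.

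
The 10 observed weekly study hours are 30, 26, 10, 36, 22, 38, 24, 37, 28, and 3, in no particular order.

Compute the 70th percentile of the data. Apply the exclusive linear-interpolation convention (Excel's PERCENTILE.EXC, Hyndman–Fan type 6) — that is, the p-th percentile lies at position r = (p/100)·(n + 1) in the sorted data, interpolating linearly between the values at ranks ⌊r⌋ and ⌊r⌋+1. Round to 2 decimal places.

34.20

Sorted: 3, 10, 22, 24, 26, 28, 30, 36, 37, 38.
n = 10.
r = (70/100)·(10 + 1) = 7.7.
Rank 7 is 30 and rank 8 is 36.
Interpolate: 30 + 0.7·(36 − 30) = 30 + 0.7·6 = 34.2.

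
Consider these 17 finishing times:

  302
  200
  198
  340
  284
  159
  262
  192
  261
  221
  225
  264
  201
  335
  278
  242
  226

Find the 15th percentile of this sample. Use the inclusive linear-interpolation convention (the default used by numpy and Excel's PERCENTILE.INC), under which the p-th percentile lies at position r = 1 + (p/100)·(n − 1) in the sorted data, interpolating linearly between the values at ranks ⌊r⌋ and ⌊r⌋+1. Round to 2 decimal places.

Sorted: 159, 192, 198, 200, 201, 221, 225, 226, 242, 261, 262, 264, 278, 284, 302, 335, 340.
n = 17.
r = 1 + (15/100)·(17 − 1) = 1 + 2.4 = 3.4.
Rank 3 is 198 and rank 4 is 200.
Interpolate: 198 + 0.4·(200 − 198) = 198 + 0.4·2 = 198.8.

198.80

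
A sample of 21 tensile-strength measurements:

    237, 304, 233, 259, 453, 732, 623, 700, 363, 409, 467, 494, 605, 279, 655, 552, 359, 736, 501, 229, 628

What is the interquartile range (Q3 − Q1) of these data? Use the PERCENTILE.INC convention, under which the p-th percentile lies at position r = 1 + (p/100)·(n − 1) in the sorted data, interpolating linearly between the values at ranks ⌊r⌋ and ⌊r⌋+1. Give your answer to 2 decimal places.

319.00

Sorted: 229, 233, 237, 259, 279, 304, 359, 363, 409, 453, 467, 494, 501, 552, 605, 623, 628, 655, 700, 732, 736.
n = 21.
P25: r = 6 (integer) → 304.
P75: r = 16 (integer) → 623.
Difference: 623 − 304 = 319.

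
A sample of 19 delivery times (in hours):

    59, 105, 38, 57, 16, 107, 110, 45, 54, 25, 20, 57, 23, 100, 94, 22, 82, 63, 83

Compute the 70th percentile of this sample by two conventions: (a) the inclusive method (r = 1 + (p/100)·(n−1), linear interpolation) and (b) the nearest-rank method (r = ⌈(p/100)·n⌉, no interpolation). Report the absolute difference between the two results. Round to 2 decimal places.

Sorted: 16, 20, 22, 23, 25, 38, 45, 54, 57, 57, 59, 63, 82, 83, 94, 100, 105, 107, 110.
n = 19.
(a) r = 13.6; between ranks 13 (82) and 14 (83): 82.6.
(b) the nearest-rank method: rank 14 → 83.
|82.6 − 83| = 0.4.

0.40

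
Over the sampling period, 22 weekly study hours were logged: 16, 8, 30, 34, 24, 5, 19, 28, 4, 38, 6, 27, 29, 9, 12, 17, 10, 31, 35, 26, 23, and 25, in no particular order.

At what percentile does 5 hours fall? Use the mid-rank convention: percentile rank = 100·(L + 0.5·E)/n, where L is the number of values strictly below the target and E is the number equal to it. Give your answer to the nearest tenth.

Sorted: 4, 5, 6, 8, 9, 10, 12, 16, 17, 19, 23, 24, 25, 26, 27, 28, 29, 30, 31, 34, 35, 38.
Count below 5: L = 1; count equal: E = 1; n = 22.
Percentile rank = 100·(1 + 0.5·1)/22 = 100·1.5/22 = 6.818.

6.8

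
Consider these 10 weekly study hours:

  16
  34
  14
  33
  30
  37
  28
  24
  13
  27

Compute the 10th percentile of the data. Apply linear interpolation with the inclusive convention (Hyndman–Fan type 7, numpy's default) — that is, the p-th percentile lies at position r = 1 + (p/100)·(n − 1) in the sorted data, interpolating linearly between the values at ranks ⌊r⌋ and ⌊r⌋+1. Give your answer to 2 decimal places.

13.90

Sorted: 13, 14, 16, 24, 27, 28, 30, 33, 34, 37.
n = 10.
r = 1 + (10/100)·(10 − 1) = 1 + 0.9 = 1.9.
Rank 1 is 13 and rank 2 is 14.
Interpolate: 13 + 0.9·(14 − 13) = 13 + 0.9·1 = 13.9.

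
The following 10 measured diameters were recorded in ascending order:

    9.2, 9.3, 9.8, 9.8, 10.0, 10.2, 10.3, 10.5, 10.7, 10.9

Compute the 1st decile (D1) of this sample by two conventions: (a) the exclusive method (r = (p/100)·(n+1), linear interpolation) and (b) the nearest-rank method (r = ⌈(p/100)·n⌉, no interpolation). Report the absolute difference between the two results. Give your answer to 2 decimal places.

n = 10.
(a) r = 1.1; between ranks 1 (9.2) and 2 (9.3): 9.21.
(b) the nearest-rank method: rank 1 → 9.2.
|9.21 − 9.2| = 0.01.

0.01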